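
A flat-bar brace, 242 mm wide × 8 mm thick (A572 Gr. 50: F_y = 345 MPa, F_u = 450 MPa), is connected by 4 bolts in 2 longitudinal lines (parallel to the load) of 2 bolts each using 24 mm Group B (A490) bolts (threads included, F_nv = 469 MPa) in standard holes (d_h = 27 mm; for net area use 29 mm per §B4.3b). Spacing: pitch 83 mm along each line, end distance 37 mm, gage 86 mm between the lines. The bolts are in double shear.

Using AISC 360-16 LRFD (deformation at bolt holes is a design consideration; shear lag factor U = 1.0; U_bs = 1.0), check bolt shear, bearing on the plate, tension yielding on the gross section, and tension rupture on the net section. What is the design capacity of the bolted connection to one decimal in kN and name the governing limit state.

463.3 kN (bearing governs)

Bolt shear: A_b = π(24)²/4 = 452.39 mm². φR_n = 0.75 × 469 × 452.39 × 4 × 2 = 1273.0 kN.
Bearing (8 mm plate, F_u = 450 MPa): end bolts L_c = 37 − 27/2 = 23.5, R_n = min(1.2×23.5×8×450, 2.4×24×8×450) = 101.52 kN/bolt; interior L_c = 83 − 27 = 56, R_n = 207.36 kN/bolt. φR_n = 0.75 × (2×101.52 + 2×207.36) = 463.3 kN.
Tension yield (gross): A_g = 242×8 = 1936 mm². φR_n = 0.90 × 345 × 1936 = 601.1 kN.
Tension rupture (net): A_n = (242 − 2×29)×8 = 1472 mm² (U = 1.0, A_e = A_n). φR_n = 0.75 × 450 × 1472 = 496.8 kN.
Governing: min(1273.0, 463.3, 601.1, 496.8) = 463.3 kN → bearing.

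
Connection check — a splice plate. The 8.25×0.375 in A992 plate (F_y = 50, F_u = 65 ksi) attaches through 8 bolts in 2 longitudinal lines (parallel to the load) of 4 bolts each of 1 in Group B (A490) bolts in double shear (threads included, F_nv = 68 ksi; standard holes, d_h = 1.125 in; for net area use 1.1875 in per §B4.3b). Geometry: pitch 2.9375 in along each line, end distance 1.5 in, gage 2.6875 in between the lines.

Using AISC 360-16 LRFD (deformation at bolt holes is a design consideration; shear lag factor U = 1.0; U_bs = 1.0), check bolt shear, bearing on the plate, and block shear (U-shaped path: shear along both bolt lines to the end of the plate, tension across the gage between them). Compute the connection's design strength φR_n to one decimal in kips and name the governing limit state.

162.5 kips (block shear governs)

Bolt shear: A_b = π(1)²/4 = 0.7854 in². φR_n = 0.75 × 68 × 0.7854 × 8 × 2 = 640.9 kips.
Bearing (0.375 in plate, F_u = 65 ksi): end bolts L_c = 1.5 − 1.125/2 = 0.9375, R_n = min(1.2×0.9375×0.375×65, 2.4×1×0.375×65) = 27.422 kips/bolt; interior L_c = 2.9375 − 1.125 = 1.8125, R_n = 53.016 kips/bolt. φR_n = 0.75 × (2×27.422 + 6×53.016) = 279.7 kips.
Block shear: shear path 2×[1.5+3×2.9375] = 2×10.3125 in, A_gv = 7.7344, A_nv = 2×(10.3125 − 3.5×1.1875)×0.375 = 4.6172 in²; tension across gage: (2.6875 − 1×1.1875)×0.375 = 0.5625 in². R_n = min(0.6×65×4.6172, 0.6×50×7.7344) + 1.0×65×0.5625 = min(180.07, 232.03) + 36.563 = 216.63 kips. φR_n = 0.75 × 216.63 = 162.5 kips.
Governing: min(640.9, 279.7, 162.5) = 162.5 kips → block shear.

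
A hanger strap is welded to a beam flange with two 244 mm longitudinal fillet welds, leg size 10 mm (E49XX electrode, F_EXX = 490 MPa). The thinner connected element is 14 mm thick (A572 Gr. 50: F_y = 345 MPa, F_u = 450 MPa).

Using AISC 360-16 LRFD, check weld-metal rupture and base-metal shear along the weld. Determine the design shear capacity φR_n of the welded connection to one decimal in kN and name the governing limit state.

760.8 kN (weld metal governs)

Weld metal: throat = 0.707×10 = 7.07 mm, L = 2×244 = 488 mm. φR_n = 0.75 × 0.6 × 490 × 7.07 × 488 = 760.8 kN.
Base metal shear (14 mm plate): yield φR_n = 1.0×0.6×345×14×488 = 1414.2 kN; rupture φR_n = 0.75×0.6×450×14×488 = 1383.5 kN; take 1383.5 kN (rupture).
Governing: min(760.8, 1383.5) = 760.8 kN → weld metal.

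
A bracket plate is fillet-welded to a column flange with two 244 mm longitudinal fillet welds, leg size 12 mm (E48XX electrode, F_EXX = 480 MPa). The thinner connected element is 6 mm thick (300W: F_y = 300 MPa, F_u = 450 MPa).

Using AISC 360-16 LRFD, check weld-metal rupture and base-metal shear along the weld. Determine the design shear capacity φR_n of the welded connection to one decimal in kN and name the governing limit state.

527.0 kN (base-metal shear governs)

Weld metal: throat = 0.707×12 = 8.484 mm, L = 2×244 = 488 mm. φR_n = 0.75 × 0.6 × 480 × 8.484 × 488 = 894.3 kN.
Base metal shear (6 mm plate): yield φR_n = 1.0×0.6×300×6×488 = 527.0 kN; rupture φR_n = 0.75×0.6×450×6×488 = 592.9 kN; take 527.0 kN (yield).
Governing: min(894.3, 527.0) = 527.0 kN → base-metal shear.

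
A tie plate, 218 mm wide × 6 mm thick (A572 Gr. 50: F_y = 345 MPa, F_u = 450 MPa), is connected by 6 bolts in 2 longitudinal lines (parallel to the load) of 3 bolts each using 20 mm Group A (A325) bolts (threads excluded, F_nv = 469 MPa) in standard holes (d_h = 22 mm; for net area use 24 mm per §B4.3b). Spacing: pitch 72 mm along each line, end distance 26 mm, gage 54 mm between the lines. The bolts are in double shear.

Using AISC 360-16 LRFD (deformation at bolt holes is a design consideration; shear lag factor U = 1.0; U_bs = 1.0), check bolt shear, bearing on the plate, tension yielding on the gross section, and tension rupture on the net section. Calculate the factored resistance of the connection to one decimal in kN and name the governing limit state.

344.3 kN (net-section rupture governs)

Bolt shear: A_b = π(20)²/4 = 314.16 mm². φR_n = 0.75 × 469 × 314.16 × 6 × 2 = 1326.1 kN.
Bearing (6 mm plate, F_u = 450 MPa): end bolts L_c = 26 − 22/2 = 15, R_n = min(1.2×15×6×450, 2.4×20×6×450) = 48.6 kN/bolt; interior L_c = 72 − 22 = 50, R_n = 129.6 kN/bolt. φR_n = 0.75 × (2×48.6 + 4×129.6) = 461.7 kN.
Tension yield (gross): A_g = 218×6 = 1308 mm². φR_n = 0.90 × 345 × 1308 = 406.1 kN.
Tension rupture (net): A_n = (218 − 2×24)×6 = 1020 mm² (U = 1.0, A_e = A_n). φR_n = 0.75 × 450 × 1020 = 344.3 kN.
Governing: min(1326.1, 461.7, 406.1, 344.3) = 344.3 kN → net-section rupture.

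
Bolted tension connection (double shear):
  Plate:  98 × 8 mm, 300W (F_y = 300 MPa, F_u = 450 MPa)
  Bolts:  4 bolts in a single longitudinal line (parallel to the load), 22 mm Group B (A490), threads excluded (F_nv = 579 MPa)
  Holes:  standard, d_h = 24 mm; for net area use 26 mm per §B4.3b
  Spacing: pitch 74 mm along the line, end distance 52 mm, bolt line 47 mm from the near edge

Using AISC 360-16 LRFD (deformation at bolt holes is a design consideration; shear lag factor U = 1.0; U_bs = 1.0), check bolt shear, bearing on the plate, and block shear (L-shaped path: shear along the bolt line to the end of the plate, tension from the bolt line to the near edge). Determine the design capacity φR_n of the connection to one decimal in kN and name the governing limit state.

Bolt shear: A_b = π(22)²/4 = 380.13 mm². φR_n = 0.75 × 579 × 380.13 × 4 × 2 = 1320.6 kN.
Bearing (8 mm plate, F_u = 450 MPa): end bolts L_c = 52 − 24/2 = 40, R_n = min(1.2×40×8×450, 2.4×22×8×450) = 172.8 kN/bolt; interior L_c = 74 − 24 = 50, R_n = 190.08 kN/bolt. φR_n = 0.75 × (1×172.8 + 3×190.08) = 557.3 kN.
Block shear: shear path 1×[52+3×74] = 1×274 mm, A_gv = 2192, A_nv = 1×(274 − 3.5×26)×8 = 1464 mm²; tension to near edge: (47 − 0.5×26)×8 = 272 mm². R_n = min(0.6×450×1464, 0.6×300×2192) + 1.0×450×272 = min(395.28, 394.56) + 122.4 = 516.96 kN. φR_n = 0.75 × 516.96 = 387.7 kN.
Governing: min(1320.6, 557.3, 387.7) = 387.7 kN → block shear.

387.7 kN (block shear governs)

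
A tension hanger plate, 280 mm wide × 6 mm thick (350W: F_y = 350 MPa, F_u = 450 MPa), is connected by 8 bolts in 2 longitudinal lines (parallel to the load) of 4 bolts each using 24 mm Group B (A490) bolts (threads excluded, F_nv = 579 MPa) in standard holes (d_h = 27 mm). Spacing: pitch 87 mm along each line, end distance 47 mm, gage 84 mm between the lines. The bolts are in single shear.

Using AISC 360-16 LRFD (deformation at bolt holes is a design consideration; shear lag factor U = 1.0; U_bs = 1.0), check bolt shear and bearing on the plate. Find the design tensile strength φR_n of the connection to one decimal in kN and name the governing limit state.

862.7 kN (bearing governs)

Bolt shear: A_b = π(24)²/4 = 452.39 mm². φR_n = 0.75 × 579 × 452.39 × 8 × 1 = 1571.6 kN.
Bearing (6 mm plate, F_u = 450 MPa): end bolts L_c = 47 − 27/2 = 33.5, R_n = min(1.2×33.5×6×450, 2.4×24×6×450) = 108.54 kN/bolt; interior L_c = 87 − 27 = 60, R_n = 155.52 kN/bolt. φR_n = 0.75 × (2×108.54 + 6×155.52) = 862.7 kN.
Governing: min(1571.6, 862.7) = 862.7 kN → bearing.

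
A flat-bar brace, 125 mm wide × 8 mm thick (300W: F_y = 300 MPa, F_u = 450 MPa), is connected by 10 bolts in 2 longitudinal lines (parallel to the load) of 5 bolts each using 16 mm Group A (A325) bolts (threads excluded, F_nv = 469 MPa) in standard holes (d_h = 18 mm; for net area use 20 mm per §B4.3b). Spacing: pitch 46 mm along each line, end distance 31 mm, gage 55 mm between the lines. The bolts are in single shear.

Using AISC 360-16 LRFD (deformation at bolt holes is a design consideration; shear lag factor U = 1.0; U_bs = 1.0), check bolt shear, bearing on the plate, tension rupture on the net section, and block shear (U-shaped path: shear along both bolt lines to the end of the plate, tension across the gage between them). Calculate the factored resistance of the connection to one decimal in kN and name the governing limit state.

229.5 kN (net-section rupture governs)

Bolt shear: A_b = π(16)²/4 = 201.06 mm². φR_n = 0.75 × 469 × 201.06 × 10 × 1 = 707.2 kN.
Bearing (8 mm plate, F_u = 450 MPa): end bolts L_c = 31 − 18/2 = 22, R_n = min(1.2×22×8×450, 2.4×16×8×450) = 95.04 kN/bolt; interior L_c = 46 − 18 = 28, R_n = 120.96 kN/bolt. φR_n = 0.75 × (2×95.04 + 8×120.96) = 868.3 kN.
Tension rupture (net): A_n = (125 − 2×20)×8 = 680 mm² (U = 1.0, A_e = A_n). φR_n = 0.75 × 450 × 680 = 229.5 kN.
Block shear: shear path 2×[31+4×46] = 2×215 mm, A_gv = 3440, A_nv = 2×(215 − 4.5×20)×8 = 2000 mm²; tension across gage: (55 − 1×20)×8 = 280 mm². R_n = min(0.6×450×2000, 0.6×300×3440) + 1.0×450×280 = min(540, 619.2) + 126 = 666 kN. φR_n = 0.75 × 666 = 499.5 kN.
Governing: min(707.2, 868.3, 229.5, 499.5) = 229.5 kN → net-section rupture.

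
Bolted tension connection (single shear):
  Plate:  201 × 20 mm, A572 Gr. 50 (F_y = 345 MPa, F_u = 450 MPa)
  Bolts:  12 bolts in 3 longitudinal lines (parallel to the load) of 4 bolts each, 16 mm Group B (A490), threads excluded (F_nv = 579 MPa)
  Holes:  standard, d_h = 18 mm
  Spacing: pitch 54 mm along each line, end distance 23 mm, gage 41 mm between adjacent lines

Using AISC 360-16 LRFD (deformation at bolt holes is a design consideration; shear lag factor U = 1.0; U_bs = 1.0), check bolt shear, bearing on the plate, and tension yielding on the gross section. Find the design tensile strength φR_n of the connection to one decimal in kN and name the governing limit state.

Bolt shear: A_b = π(16)²/4 = 201.06 mm². φR_n = 0.75 × 579 × 201.06 × 12 × 1 = 1047.7 kN.
Bearing (20 mm plate, F_u = 450 MPa): end bolts L_c = 23 − 18/2 = 14, R_n = min(1.2×14×20×450, 2.4×16×20×450) = 151.2 kN/bolt; interior L_c = 54 − 18 = 36, R_n = 345.6 kN/bolt. φR_n = 0.75 × (3×151.2 + 9×345.6) = 2673.0 kN.
Tension yield (gross): A_g = 201×20 = 4020 mm². φR_n = 0.90 × 345 × 4020 = 1248.2 kN.
Governing: min(1047.7, 2673.0, 1248.2) = 1047.7 kN → bolt shear.

1047.7 kN (bolt shear governs)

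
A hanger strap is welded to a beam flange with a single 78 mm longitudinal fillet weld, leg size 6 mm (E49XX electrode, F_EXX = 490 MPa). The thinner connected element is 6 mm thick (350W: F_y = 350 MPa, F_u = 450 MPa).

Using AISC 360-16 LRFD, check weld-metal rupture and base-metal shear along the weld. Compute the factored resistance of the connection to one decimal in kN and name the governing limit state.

Weld metal: throat = 0.707×6 = 4.242 mm, L = 78 mm. φR_n = 0.75 × 0.6 × 490 × 4.242 × 78 = 73.0 kN.
Base metal shear (6 mm plate): yield φR_n = 1.0×0.6×350×6×78 = 98.3 kN; rupture φR_n = 0.75×0.6×450×6×78 = 94.8 kN; take 94.8 kN (rupture).
Governing: min(73.0, 94.8) = 73.0 kN → weld metal.

73.0 kN (weld metal governs)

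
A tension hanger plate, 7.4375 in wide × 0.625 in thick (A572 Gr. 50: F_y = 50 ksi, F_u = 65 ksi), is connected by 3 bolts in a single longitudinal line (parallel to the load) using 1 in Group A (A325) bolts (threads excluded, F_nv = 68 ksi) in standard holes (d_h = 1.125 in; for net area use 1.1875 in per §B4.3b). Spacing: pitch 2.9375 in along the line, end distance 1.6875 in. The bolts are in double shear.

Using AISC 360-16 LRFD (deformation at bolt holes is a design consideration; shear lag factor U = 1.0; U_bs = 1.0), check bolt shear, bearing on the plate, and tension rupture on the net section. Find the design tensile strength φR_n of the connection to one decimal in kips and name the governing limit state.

Bolt shear: A_b = π(1)²/4 = 0.7854 in². φR_n = 0.75 × 68 × 0.7854 × 3 × 2 = 240.3 kips.
Bearing (0.625 in plate, F_u = 65 ksi): end bolts L_c = 1.6875 − 1.125/2 = 1.125, R_n = min(1.2×1.125×0.625×65, 2.4×1×0.625×65) = 54.844 kips/bolt; interior L_c = 2.9375 − 1.125 = 1.8125, R_n = 88.359 kips/bolt. φR_n = 0.75 × (1×54.844 + 2×88.359) = 173.7 kips.
Tension rupture (net): A_n = (7.4375 − 1×1.1875)×0.625 = 3.9063 in² (U = 1.0, A_e = A_n). φR_n = 0.75 × 65 × 3.9063 = 190.4 kips.
Governing: min(240.3, 173.7, 190.4) = 173.7 kips → bearing.

173.7 kips (bearing governs)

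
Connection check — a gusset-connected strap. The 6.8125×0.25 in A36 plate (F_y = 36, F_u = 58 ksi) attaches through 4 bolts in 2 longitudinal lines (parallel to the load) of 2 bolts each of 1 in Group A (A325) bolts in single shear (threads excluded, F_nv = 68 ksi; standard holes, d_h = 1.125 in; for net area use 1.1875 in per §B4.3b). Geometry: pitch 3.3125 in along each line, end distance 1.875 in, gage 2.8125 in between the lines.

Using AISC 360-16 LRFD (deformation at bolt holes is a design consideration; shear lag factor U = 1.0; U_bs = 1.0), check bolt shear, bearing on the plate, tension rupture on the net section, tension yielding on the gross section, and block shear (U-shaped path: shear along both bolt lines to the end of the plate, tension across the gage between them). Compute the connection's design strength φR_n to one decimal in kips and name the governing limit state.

Bolt shear: A_b = π(1)²/4 = 0.7854 in². φR_n = 0.75 × 68 × 0.7854 × 4 × 1 = 160.2 kips.
Bearing (0.25 in plate, F_u = 58 ksi): end bolts L_c = 1.875 − 1.125/2 = 1.3125, R_n = min(1.2×1.3125×0.25×58, 2.4×1×0.25×58) = 22.838 kips/bolt; interior L_c = 3.3125 − 1.125 = 2.1875, R_n = 34.8 kips/bolt. φR_n = 0.75 × (2×22.838 + 2×34.8) = 86.5 kips.
Tension rupture (net): A_n = (6.8125 − 2×1.1875)×0.25 = 1.1094 in² (U = 1.0, A_e = A_n). φR_n = 0.75 × 58 × 1.1094 = 48.3 kips.
Tension yield (gross): A_g = 6.8125×0.25 = 1.7031 in². φR_n = 0.90 × 36 × 1.7031 = 55.2 kips.
Block shear: shear path 2×[1.875+1×3.3125] = 2×5.1875 in, A_gv = 2.5938, A_nv = 2×(5.1875 − 1.5×1.1875)×0.25 = 1.7031 in²; tension across gage: (2.8125 − 1×1.1875)×0.25 = 0.40625 in². R_n = min(0.6×58×1.7031, 0.6×36×2.5938) + 1.0×58×0.40625 = min(59.268, 56.026) + 23.563 = 79.589 kips. φR_n = 0.75 × 79.589 = 59.7 kips.
Governing: min(160.2, 86.5, 48.3, 55.2, 59.7) = 48.3 kips → net-section rupture.

48.3 kips (net-section rupture governs)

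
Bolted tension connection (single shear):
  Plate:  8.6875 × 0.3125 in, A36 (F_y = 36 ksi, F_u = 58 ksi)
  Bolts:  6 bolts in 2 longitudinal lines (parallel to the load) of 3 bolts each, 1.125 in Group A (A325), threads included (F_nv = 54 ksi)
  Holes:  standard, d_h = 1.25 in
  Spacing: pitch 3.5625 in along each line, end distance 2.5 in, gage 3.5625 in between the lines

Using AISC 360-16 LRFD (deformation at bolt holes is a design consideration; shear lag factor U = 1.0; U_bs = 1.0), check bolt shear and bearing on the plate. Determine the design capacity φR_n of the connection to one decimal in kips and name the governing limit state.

Bolt shear: A_b = π(1.125)²/4 = 0.99402 in². φR_n = 0.75 × 54 × 0.99402 × 6 × 1 = 241.5 kips.
Bearing (0.3125 in plate, F_u = 58 ksi): end bolts L_c = 2.5 − 1.25/2 = 1.875, R_n = min(1.2×1.875×0.3125×58, 2.4×1.125×0.3125×58) = 40.781 kips/bolt; interior L_c = 3.5625 − 1.25 = 2.3125, R_n = 48.938 kips/bolt. φR_n = 0.75 × (2×40.781 + 4×48.938) = 208.0 kips.
Governing: min(241.5, 208.0) = 208.0 kips → bearing.

208.0 kips (bearing governs)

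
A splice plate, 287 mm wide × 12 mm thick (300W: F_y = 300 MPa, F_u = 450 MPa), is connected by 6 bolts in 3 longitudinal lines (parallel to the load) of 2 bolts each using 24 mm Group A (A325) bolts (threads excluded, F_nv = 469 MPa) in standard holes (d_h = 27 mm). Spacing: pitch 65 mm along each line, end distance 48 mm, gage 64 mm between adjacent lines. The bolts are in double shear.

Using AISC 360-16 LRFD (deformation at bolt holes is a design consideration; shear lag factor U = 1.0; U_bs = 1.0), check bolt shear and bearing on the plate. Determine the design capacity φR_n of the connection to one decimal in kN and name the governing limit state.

1057.1 kN (bearing governs)

Bolt shear: A_b = π(24)²/4 = 452.39 mm². φR_n = 0.75 × 469 × 452.39 × 6 × 2 = 1909.5 kN.
Bearing (12 mm plate, F_u = 450 MPa): end bolts L_c = 48 − 27/2 = 34.5, R_n = min(1.2×34.5×12×450, 2.4×24×12×450) = 223.56 kN/bolt; interior L_c = 65 − 27 = 38, R_n = 246.24 kN/bolt. φR_n = 0.75 × (3×223.56 + 3×246.24) = 1057.1 kN.
Governing: min(1909.5, 1057.1) = 1057.1 kN → bearing.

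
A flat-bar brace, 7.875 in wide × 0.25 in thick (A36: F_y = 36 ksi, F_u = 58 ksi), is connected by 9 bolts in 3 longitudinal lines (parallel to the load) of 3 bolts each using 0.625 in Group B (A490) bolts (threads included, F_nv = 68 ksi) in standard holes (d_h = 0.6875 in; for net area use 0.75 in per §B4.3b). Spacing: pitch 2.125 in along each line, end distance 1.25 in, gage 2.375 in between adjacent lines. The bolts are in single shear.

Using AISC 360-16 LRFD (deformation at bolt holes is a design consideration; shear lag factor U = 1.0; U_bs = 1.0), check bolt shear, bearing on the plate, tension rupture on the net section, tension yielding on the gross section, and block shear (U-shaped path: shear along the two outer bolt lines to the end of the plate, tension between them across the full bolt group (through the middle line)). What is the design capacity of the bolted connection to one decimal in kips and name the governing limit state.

61.2 kips (net-section rupture governs)

Bolt shear: A_b = π(0.625)²/4 = 0.3068 in². φR_n = 0.75 × 68 × 0.3068 × 9 × 1 = 140.8 kips.
Bearing (0.25 in plate, F_u = 58 ksi): end bolts L_c = 1.25 − 0.6875/2 = 0.90625, R_n = min(1.2×0.90625×0.25×58, 2.4×0.625×0.25×58) = 15.769 kips/bolt; interior L_c = 2.125 − 0.6875 = 1.4375, R_n = 21.75 kips/bolt. φR_n = 0.75 × (3×15.769 + 6×21.75) = 133.4 kips.
Tension rupture (net): A_n = (7.875 − 3×0.75)×0.25 = 1.4063 in² (U = 1.0, A_e = A_n). φR_n = 0.75 × 58 × 1.4063 = 61.2 kips.
Tension yield (gross): A_g = 7.875×0.25 = 1.9688 in². φR_n = 0.90 × 36 × 1.9688 = 63.8 kips.
Block shear: shear path 2×[1.25+2×2.125] = 2×5.5 in, A_gv = 2.75, A_nv = 2×(5.5 − 2.5×0.75)×0.25 = 1.8125 in²; tension across gage: (4.75 − 2×0.75)×0.25 = 0.8125 in². R_n = min(0.6×58×1.8125, 0.6×36×2.75) + 1.0×58×0.8125 = min(63.075, 59.4) + 47.125 = 106.53 kips. φR_n = 0.75 × 106.53 = 79.9 kips.
Governing: min(140.8, 133.4, 61.2, 63.8, 79.9) = 61.2 kips → net-section rupture.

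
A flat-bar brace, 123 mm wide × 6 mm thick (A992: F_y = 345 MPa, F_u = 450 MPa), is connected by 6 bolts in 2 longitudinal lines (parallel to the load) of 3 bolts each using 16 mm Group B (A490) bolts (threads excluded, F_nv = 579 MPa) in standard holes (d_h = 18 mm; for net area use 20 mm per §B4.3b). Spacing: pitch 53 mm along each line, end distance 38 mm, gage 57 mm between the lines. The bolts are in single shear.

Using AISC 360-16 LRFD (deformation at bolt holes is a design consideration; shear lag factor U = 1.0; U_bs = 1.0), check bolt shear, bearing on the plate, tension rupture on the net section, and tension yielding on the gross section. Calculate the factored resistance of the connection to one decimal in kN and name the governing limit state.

168.1 kN (net-section rupture governs)

Bolt shear: A_b = π(16)²/4 = 201.06 mm². φR_n = 0.75 × 579 × 201.06 × 6 × 1 = 523.9 kN.
Bearing (6 mm plate, F_u = 450 MPa): end bolts L_c = 38 − 18/2 = 29, R_n = min(1.2×29×6×450, 2.4×16×6×450) = 93.96 kN/bolt; interior L_c = 53 − 18 = 35, R_n = 103.68 kN/bolt. φR_n = 0.75 × (2×93.96 + 4×103.68) = 452.0 kN.
Tension rupture (net): A_n = (123 − 2×20)×6 = 498 mm² (U = 1.0, A_e = A_n). φR_n = 0.75 × 450 × 498 = 168.1 kN.
Tension yield (gross): A_g = 123×6 = 738 mm². φR_n = 0.90 × 345 × 738 = 229.1 kN.
Governing: min(523.9, 452.0, 168.1, 229.1) = 168.1 kN → net-section rupture.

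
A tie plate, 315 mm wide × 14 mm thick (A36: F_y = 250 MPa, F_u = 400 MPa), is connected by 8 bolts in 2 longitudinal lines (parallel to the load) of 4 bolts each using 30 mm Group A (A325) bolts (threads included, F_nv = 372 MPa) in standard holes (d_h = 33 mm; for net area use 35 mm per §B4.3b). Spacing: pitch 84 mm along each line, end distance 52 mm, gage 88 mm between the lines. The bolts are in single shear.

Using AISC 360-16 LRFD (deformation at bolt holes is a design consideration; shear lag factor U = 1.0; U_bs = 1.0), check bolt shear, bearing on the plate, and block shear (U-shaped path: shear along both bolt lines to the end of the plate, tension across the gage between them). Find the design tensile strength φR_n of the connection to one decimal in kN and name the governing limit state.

Bolt shear: A_b = π(30)²/4 = 706.86 mm². φR_n = 0.75 × 372 × 706.86 × 8 × 1 = 1577.7 kN.
Bearing (14 mm plate, F_u = 400 MPa): end bolts L_c = 52 − 33/2 = 35.5, R_n = min(1.2×35.5×14×400, 2.4×30×14×400) = 238.56 kN/bolt; interior L_c = 84 − 33 = 51, R_n = 342.72 kN/bolt. φR_n = 0.75 × (2×238.56 + 6×342.72) = 1900.1 kN.
Block shear: shear path 2×[52+3×84] = 2×304 mm, A_gv = 8512, A_nv = 2×(304 − 3.5×35)×14 = 5082 mm²; tension across gage: (88 − 1×35)×14 = 742 mm². R_n = min(0.6×400×5082, 0.6×250×8512) + 1.0×400×742 = min(1219.7, 1276.8) + 296.8 = 1516.5 kN. φR_n = 0.75 × 1516.5 = 1137.4 kN.
Governing: min(1577.7, 1900.1, 1137.4) = 1137.4 kN → block shear.

1137.4 kN (block shear governs)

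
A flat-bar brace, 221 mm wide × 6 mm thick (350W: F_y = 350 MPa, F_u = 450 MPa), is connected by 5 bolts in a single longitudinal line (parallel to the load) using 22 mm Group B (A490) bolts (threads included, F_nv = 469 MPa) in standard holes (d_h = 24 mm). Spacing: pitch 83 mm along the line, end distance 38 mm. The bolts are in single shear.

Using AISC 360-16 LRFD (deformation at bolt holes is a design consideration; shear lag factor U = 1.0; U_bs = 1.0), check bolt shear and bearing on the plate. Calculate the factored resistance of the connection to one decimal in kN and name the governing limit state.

490.9 kN (bearing governs)

Bolt shear: A_b = π(22)²/4 = 380.13 mm². φR_n = 0.75 × 469 × 380.13 × 5 × 1 = 668.6 kN.
Bearing (6 mm plate, F_u = 450 MPa): end bolts L_c = 38 − 24/2 = 26, R_n = min(1.2×26×6×450, 2.4×22×6×450) = 84.24 kN/bolt; interior L_c = 83 − 24 = 59, R_n = 142.56 kN/bolt. φR_n = 0.75 × (1×84.24 + 4×142.56) = 490.9 kN.
Governing: min(668.6, 490.9) = 490.9 kN → bearing.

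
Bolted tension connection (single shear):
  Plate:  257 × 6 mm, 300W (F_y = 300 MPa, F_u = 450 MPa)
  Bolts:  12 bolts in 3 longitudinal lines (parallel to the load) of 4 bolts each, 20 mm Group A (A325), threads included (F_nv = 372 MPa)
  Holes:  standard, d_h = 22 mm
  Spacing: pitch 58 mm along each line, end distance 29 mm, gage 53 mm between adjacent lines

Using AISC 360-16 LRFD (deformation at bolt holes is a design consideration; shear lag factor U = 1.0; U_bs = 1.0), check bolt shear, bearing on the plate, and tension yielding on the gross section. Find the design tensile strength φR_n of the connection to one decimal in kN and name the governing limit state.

Bolt shear: A_b = π(20)²/4 = 314.16 mm². φR_n = 0.75 × 372 × 314.16 × 12 × 1 = 1051.8 kN.
Bearing (6 mm plate, F_u = 450 MPa): end bolts L_c = 29 − 22/2 = 18, R_n = min(1.2×18×6×450, 2.4×20×6×450) = 58.32 kN/bolt; interior L_c = 58 − 22 = 36, R_n = 116.64 kN/bolt. φR_n = 0.75 × (3×58.32 + 9×116.64) = 918.5 kN.
Tension yield (gross): A_g = 257×6 = 1542 mm². φR_n = 0.90 × 300 × 1542 = 416.3 kN.
Governing: min(1051.8, 918.5, 416.3) = 416.3 kN → gross-section yield.

416.3 kN (gross-section yield governs)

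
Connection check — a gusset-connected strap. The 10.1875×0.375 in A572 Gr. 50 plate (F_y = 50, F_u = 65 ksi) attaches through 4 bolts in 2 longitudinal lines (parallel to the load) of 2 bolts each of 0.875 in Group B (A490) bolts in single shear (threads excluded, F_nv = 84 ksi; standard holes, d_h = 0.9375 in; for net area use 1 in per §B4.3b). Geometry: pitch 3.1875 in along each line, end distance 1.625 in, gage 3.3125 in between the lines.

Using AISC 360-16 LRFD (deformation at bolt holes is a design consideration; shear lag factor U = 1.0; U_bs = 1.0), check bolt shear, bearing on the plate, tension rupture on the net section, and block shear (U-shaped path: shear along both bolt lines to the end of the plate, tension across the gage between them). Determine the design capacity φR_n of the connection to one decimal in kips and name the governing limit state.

114.9 kips (block shear governs)

Bolt shear: A_b = π(0.875)²/4 = 0.60132 in². φR_n = 0.75 × 84 × 0.60132 × 4 × 1 = 151.5 kips.
Bearing (0.375 in plate, F_u = 65 ksi): end bolts L_c = 1.625 − 0.9375/2 = 1.15625, R_n = min(1.2×1.15625×0.375×65, 2.4×0.875×0.375×65) = 33.82 kips/bolt; interior L_c = 3.1875 − 0.9375 = 2.25, R_n = 51.188 kips/bolt. φR_n = 0.75 × (2×33.82 + 2×51.188) = 127.5 kips.
Tension rupture (net): A_n = (10.1875 − 2×1)×0.375 = 3.0703 in² (U = 1.0, A_e = A_n). φR_n = 0.75 × 65 × 3.0703 = 149.7 kips.
Block shear: shear path 2×[1.625+1×3.1875] = 2×4.8125 in, A_gv = 3.6094, A_nv = 2×(4.8125 − 1.5×1)×0.375 = 2.4844 in²; tension across gage: (3.3125 − 1×1)×0.375 = 0.86719 in². R_n = min(0.6×65×2.4844, 0.6×50×3.6094) + 1.0×65×0.86719 = min(96.892, 108.28) + 56.367 = 153.26 kips. φR_n = 0.75 × 153.26 = 114.9 kips.
Governing: min(151.5, 127.5, 149.7, 114.9) = 114.9 kips → block shear.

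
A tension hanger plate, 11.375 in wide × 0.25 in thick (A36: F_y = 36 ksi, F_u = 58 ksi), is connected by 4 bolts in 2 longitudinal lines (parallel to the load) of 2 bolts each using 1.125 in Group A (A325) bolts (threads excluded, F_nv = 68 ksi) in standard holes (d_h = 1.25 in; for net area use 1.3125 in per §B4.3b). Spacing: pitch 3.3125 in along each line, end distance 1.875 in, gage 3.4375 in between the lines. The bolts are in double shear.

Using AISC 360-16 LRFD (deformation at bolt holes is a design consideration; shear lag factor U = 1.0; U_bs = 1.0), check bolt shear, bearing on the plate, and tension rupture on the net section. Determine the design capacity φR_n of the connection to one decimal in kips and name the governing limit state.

Bolt shear: A_b = π(1.125)²/4 = 0.99402 in². φR_n = 0.75 × 68 × 0.99402 × 4 × 2 = 405.6 kips.
Bearing (0.25 in plate, F_u = 58 ksi): end bolts L_c = 1.875 − 1.25/2 = 1.25, R_n = min(1.2×1.25×0.25×58, 2.4×1.125×0.25×58) = 21.75 kips/bolt; interior L_c = 3.3125 − 1.25 = 2.0625, R_n = 35.888 kips/bolt. φR_n = 0.75 × (2×21.75 + 2×35.888) = 86.5 kips.
Tension rupture (net): A_n = (11.375 − 2×1.3125)×0.25 = 2.1875 in² (U = 1.0, A_e = A_n). φR_n = 0.75 × 58 × 2.1875 = 95.2 kips.
Governing: min(405.6, 86.5, 95.2) = 86.5 kips → bearing.

86.5 kips (bearing governs)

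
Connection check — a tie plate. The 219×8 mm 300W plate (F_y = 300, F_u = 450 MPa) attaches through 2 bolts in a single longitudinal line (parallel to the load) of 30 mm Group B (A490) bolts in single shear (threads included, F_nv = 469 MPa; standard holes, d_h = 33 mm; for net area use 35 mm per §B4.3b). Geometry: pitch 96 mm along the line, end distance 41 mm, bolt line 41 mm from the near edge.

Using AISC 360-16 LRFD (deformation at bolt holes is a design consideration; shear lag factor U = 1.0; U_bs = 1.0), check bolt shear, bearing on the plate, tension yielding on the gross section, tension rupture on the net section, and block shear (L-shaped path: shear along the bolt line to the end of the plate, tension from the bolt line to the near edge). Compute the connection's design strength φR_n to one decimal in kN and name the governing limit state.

Bolt shear: A_b = π(30)²/4 = 706.86 mm². φR_n = 0.75 × 469 × 706.86 × 2 × 1 = 497.3 kN.
Bearing (8 mm plate, F_u = 450 MPa): end bolts L_c = 41 − 33/2 = 24.5, R_n = min(1.2×24.5×8×450, 2.4×30×8×450) = 105.84 kN/bolt; interior L_c = 96 − 33 = 63, R_n = 259.2 kN/bolt. φR_n = 0.75 × (1×105.84 + 1×259.2) = 273.8 kN.
Tension yield (gross): A_g = 219×8 = 1752 mm². φR_n = 0.90 × 300 × 1752 = 473.0 kN.
Tension rupture (net): A_n = (219 − 1×35)×8 = 1472 mm² (U = 1.0, A_e = A_n). φR_n = 0.75 × 450 × 1472 = 496.8 kN.
Block shear: shear path 1×[41+1×96] = 1×137 mm, A_gv = 1096, A_nv = 1×(137 − 1.5×35)×8 = 676 mm²; tension to near edge: (41 − 0.5×35)×8 = 188 mm². R_n = min(0.6×450×676, 0.6×300×1096) + 1.0×450×188 = min(182.52, 197.28) + 84.6 = 267.12 kN. φR_n = 0.75 × 267.12 = 200.3 kN.
Governing: min(497.3, 273.8, 473.0, 496.8, 200.3) = 200.3 kN → block shear.

200.3 kN (block shear governs)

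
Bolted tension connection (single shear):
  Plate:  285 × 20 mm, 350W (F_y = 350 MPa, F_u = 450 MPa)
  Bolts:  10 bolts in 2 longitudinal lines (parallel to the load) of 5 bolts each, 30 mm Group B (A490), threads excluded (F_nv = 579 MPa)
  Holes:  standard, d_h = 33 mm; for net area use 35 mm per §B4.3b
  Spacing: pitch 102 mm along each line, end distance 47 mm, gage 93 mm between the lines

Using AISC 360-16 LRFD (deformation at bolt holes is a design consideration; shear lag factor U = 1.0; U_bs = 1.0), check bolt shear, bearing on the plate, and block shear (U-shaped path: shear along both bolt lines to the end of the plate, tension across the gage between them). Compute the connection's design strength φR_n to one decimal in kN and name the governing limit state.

2801.3 kN (block shear governs)

Bolt shear: A_b = π(30)²/4 = 706.86 mm². φR_n = 0.75 × 579 × 706.86 × 10 × 1 = 3069.5 kN.
Bearing (20 mm plate, F_u = 450 MPa): end bolts L_c = 47 − 33/2 = 30.5, R_n = min(1.2×30.5×20×450, 2.4×30×20×450) = 329.4 kN/bolt; interior L_c = 102 − 33 = 69, R_n = 648 kN/bolt. φR_n = 0.75 × (2×329.4 + 8×648) = 4382.1 kN.
Block shear: shear path 2×[47+4×102] = 2×455 mm, A_gv = 18200, A_nv = 2×(455 − 4.5×35)×20 = 11900 mm²; tension across gage: (93 − 1×35)×20 = 1160 mm². R_n = min(0.6×450×11900, 0.6×350×18200) + 1.0×450×1160 = min(3213, 3822) + 522 = 3735 kN. φR_n = 0.75 × 3735 = 2801.3 kN.
Governing: min(3069.5, 4382.1, 2801.3) = 2801.3 kN → block shear.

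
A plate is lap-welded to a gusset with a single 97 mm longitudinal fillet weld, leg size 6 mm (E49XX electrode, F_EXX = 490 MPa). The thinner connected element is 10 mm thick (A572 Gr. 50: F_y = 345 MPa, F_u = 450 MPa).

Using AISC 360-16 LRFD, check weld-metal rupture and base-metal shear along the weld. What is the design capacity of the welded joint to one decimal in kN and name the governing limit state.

Weld metal: throat = 0.707×6 = 4.242 mm, L = 97 mm. φR_n = 0.75 × 0.6 × 490 × 4.242 × 97 = 90.7 kN.
Base metal shear (10 mm plate): yield φR_n = 1.0×0.6×345×10×97 = 200.8 kN; rupture φR_n = 0.75×0.6×450×10×97 = 196.4 kN; take 196.4 kN (rupture).
Governing: min(90.7, 196.4) = 90.7 kN → weld metal.

90.7 kN (weld metal governs)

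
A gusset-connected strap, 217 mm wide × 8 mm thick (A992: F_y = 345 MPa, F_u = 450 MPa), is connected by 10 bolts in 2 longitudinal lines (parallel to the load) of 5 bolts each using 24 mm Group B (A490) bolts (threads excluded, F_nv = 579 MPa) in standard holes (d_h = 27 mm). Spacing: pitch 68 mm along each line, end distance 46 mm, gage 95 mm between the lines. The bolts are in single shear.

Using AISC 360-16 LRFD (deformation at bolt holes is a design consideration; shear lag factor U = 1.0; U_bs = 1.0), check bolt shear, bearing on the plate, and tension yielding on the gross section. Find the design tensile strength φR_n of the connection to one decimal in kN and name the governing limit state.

539.0 kN (gross-section yield governs)

Bolt shear: A_b = π(24)²/4 = 452.39 mm². φR_n = 0.75 × 579 × 452.39 × 10 × 1 = 1964.5 kN.
Bearing (8 mm plate, F_u = 450 MPa): end bolts L_c = 46 − 27/2 = 32.5, R_n = min(1.2×32.5×8×450, 2.4×24×8×450) = 140.4 kN/bolt; interior L_c = 68 − 27 = 41, R_n = 177.12 kN/bolt. φR_n = 0.75 × (2×140.4 + 8×177.12) = 1273.3 kN.
Tension yield (gross): A_g = 217×8 = 1736 mm². φR_n = 0.90 × 345 × 1736 = 539.0 kN.
Governing: min(1964.5, 1273.3, 539.0) = 539.0 kN → gross-section yield.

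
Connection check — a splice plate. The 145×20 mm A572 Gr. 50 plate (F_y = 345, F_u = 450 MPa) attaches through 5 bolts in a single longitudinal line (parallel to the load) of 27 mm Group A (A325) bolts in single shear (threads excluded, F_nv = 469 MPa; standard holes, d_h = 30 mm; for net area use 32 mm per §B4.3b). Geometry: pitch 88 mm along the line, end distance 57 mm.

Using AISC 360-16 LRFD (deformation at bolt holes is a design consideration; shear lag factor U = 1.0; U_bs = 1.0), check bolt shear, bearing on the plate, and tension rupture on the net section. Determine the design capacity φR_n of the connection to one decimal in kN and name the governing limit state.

762.8 kN (net-section rupture governs)

Bolt shear: A_b = π(27)²/4 = 572.56 mm². φR_n = 0.75 × 469 × 572.56 × 5 × 1 = 1007.0 kN.
Bearing (20 mm plate, F_u = 450 MPa): end bolts L_c = 57 − 30/2 = 42, R_n = min(1.2×42×20×450, 2.4×27×20×450) = 453.6 kN/bolt; interior L_c = 88 − 30 = 58, R_n = 583.2 kN/bolt. φR_n = 0.75 × (1×453.6 + 4×583.2) = 2089.8 kN.
Tension rupture (net): A_n = (145 − 1×32)×20 = 2260 mm² (U = 1.0, A_e = A_n). φR_n = 0.75 × 450 × 2260 = 762.8 kN.
Governing: min(1007.0, 2089.8, 762.8) = 762.8 kN → net-section rupture.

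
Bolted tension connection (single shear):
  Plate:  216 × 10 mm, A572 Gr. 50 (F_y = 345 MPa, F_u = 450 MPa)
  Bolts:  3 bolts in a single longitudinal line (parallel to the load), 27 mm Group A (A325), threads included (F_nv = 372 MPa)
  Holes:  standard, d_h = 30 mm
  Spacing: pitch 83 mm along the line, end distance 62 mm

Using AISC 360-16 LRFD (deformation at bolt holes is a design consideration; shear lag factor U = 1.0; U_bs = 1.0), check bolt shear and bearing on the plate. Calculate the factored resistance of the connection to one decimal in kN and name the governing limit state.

Bolt shear: A_b = π(27)²/4 = 572.56 mm². φR_n = 0.75 × 372 × 572.56 × 3 × 1 = 479.2 kN.
Bearing (10 mm plate, F_u = 450 MPa): end bolts L_c = 62 − 30/2 = 47, R_n = min(1.2×47×10×450, 2.4×27×10×450) = 253.8 kN/bolt; interior L_c = 83 − 30 = 53, R_n = 286.2 kN/bolt. φR_n = 0.75 × (1×253.8 + 2×286.2) = 619.7 kN.
Governing: min(479.2, 619.7) = 479.2 kN → bolt shear.

479.2 kN (bolt shear governs)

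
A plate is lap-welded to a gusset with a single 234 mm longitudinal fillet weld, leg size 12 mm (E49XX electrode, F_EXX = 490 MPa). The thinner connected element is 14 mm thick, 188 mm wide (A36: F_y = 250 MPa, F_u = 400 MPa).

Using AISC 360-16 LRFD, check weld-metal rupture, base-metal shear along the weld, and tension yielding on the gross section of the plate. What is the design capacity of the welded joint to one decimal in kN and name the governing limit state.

Weld metal: throat = 0.707×12 = 8.484 mm, L = 234 mm. φR_n = 0.75 × 0.6 × 490 × 8.484 × 234 = 437.7 kN.
Base metal shear (14 mm plate): yield φR_n = 1.0×0.6×250×14×234 = 491.4 kN; rupture φR_n = 0.75×0.6×400×14×234 = 589.7 kN; take 491.4 kN (yield).
Tension yield (gross): A_g = 188×14 = 2632 mm². φR_n = 0.90 × 250 × 2632 = 592.2 kN.
Governing: min(437.7, 491.4, 592.2) = 437.7 kN → weld metal.

437.7 kN (weld metal governs)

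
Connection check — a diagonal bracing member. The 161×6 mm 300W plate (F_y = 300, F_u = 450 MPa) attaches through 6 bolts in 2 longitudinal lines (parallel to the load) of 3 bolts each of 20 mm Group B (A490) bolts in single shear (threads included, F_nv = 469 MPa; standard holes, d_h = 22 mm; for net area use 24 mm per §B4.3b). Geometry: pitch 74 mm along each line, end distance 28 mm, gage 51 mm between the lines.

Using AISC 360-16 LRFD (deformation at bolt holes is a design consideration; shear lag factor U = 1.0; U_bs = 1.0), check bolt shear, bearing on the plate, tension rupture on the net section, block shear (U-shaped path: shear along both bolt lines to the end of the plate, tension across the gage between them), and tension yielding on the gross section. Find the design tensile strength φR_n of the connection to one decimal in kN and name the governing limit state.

228.8 kN (net-section rupture governs)

Bolt shear: A_b = π(20)²/4 = 314.16 mm². φR_n = 0.75 × 469 × 314.16 × 6 × 1 = 663.0 kN.
Bearing (6 mm plate, F_u = 450 MPa): end bolts L_c = 28 − 22/2 = 17, R_n = min(1.2×17×6×450, 2.4×20×6×450) = 55.08 kN/bolt; interior L_c = 74 − 22 = 52, R_n = 129.6 kN/bolt. φR_n = 0.75 × (2×55.08 + 4×129.6) = 471.4 kN.
Tension rupture (net): A_n = (161 − 2×24)×6 = 678 mm² (U = 1.0, A_e = A_n). φR_n = 0.75 × 450 × 678 = 228.8 kN.
Block shear: shear path 2×[28+2×74] = 2×176 mm, A_gv = 2112, A_nv = 2×(176 − 2.5×24)×6 = 1392 mm²; tension across gage: (51 − 1×24)×6 = 162 mm². R_n = min(0.6×450×1392, 0.6×300×2112) + 1.0×450×162 = min(375.84, 380.16) + 72.9 = 448.74 kN. φR_n = 0.75 × 448.74 = 336.6 kN.
Tension yield (gross): A_g = 161×6 = 966 mm². φR_n = 0.90 × 300 × 966 = 260.8 kN.
Governing: min(663.0, 471.4, 228.8, 336.6, 260.8) = 228.8 kN → net-section rupture.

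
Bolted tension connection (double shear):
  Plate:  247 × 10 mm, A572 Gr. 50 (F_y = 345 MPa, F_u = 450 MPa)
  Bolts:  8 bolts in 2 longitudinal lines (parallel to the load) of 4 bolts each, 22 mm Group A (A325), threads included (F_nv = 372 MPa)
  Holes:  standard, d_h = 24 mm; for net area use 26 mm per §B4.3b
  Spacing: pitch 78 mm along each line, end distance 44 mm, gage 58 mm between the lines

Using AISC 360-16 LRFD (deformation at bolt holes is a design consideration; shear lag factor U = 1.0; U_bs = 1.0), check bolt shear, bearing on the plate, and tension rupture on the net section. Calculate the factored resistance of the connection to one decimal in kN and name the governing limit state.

Bolt shear: A_b = π(22)²/4 = 380.13 mm². φR_n = 0.75 × 372 × 380.13 × 8 × 2 = 1696.9 kN.
Bearing (10 mm plate, F_u = 450 MPa): end bolts L_c = 44 − 24/2 = 32, R_n = min(1.2×32×10×450, 2.4×22×10×450) = 172.8 kN/bolt; interior L_c = 78 − 24 = 54, R_n = 237.6 kN/bolt. φR_n = 0.75 × (2×172.8 + 6×237.6) = 1328.4 kN.
Tension rupture (net): A_n = (247 − 2×26)×10 = 1950 mm² (U = 1.0, A_e = A_n). φR_n = 0.75 × 450 × 1950 = 658.1 kN.
Governing: min(1696.9, 1328.4, 658.1) = 658.1 kN → net-section rupture.

658.1 kN (net-section rupture governs)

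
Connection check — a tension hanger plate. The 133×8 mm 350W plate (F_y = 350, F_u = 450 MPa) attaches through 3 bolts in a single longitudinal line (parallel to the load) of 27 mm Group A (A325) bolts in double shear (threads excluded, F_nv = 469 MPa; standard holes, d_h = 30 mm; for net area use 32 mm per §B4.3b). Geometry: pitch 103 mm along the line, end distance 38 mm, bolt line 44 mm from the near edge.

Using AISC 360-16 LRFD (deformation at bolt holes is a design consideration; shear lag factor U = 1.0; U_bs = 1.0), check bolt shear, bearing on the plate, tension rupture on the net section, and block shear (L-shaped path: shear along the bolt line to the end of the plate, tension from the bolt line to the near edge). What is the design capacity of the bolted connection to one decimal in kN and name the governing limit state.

272.7 kN (net-section rupture governs)

Bolt shear: A_b = π(27)²/4 = 572.56 mm². φR_n = 0.75 × 469 × 572.56 × 3 × 2 = 1208.4 kN.
Bearing (8 mm plate, F_u = 450 MPa): end bolts L_c = 38 − 30/2 = 23, R_n = min(1.2×23×8×450, 2.4×27×8×450) = 99.36 kN/bolt; interior L_c = 103 − 30 = 73, R_n = 233.28 kN/bolt. φR_n = 0.75 × (1×99.36 + 2×233.28) = 424.4 kN.
Tension rupture (net): A_n = (133 − 1×32)×8 = 808 mm² (U = 1.0, A_e = A_n). φR_n = 0.75 × 450 × 808 = 272.7 kN.
Block shear: shear path 1×[38+2×103] = 1×244 mm, A_gv = 1952, A_nv = 1×(244 − 2.5×32)×8 = 1312 mm²; tension to near edge: (44 − 0.5×32)×8 = 224 mm². R_n = min(0.6×450×1312, 0.6×350×1952) + 1.0×450×224 = min(354.24, 409.92) + 100.8 = 455.04 kN. φR_n = 0.75 × 455.04 = 341.3 kN.
Governing: min(1208.4, 424.4, 272.7, 341.3) = 272.7 kN → net-section rupture.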